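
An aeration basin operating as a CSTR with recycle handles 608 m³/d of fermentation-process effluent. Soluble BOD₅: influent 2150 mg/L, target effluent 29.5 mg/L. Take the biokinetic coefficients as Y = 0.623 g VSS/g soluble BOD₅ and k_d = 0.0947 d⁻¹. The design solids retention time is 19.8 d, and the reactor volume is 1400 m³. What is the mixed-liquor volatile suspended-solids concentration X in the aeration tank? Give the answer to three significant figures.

X = Y·Q·ΔS·θ_c / [V·(1 + k_d θ_c)] = 0.623 × 608 × (2150 − 29.5) × 19.8 / [1400 × (1 + 0.0947 × 19.8)] = 3951 mg/L.

X ≈ 3950 mg/L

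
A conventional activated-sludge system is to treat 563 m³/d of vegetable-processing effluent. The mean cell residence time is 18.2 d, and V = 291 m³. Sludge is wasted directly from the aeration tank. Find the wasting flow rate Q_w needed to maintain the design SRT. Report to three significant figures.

Wasting from the aeration tank: Q_w = V / θ_c = 291.0 / 18.2 = 15.99 m³/d.

Q_w ≈ 16.0 m³/d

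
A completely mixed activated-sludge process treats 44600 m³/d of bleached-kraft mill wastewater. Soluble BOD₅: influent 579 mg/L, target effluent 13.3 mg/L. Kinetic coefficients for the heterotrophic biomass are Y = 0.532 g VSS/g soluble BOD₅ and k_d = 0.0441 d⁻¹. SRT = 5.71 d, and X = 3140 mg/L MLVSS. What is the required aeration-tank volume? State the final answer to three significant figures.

Rearranging the biomass balance for a CMAS with decay, V = Y·Q·ΔS·θ_c / [X·(1+k_d θ_c)] = 0.532 × 44600 × (579 − 13.3) × 5.71 / [3140 × (1 + 0.0441 × 5.71)] = 7.66×10^7 / 3931 = 19498 m³.

V ≈ 19500 m³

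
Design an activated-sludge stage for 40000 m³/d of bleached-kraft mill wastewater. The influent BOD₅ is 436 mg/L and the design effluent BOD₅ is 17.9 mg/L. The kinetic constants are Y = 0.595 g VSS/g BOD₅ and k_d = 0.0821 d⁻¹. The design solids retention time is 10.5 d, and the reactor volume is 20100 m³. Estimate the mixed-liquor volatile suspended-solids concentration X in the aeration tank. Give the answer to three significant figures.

X = Y·Q·ΔS·θ_c / [V·(1 + k_d θ_c)] = 0.595 × 40000 × (436 − 17.9) × 10.5 / [20100 × (1 + 0.0821 × 10.5)] = 2792 mg/L.

X ≈ 2790 mg/L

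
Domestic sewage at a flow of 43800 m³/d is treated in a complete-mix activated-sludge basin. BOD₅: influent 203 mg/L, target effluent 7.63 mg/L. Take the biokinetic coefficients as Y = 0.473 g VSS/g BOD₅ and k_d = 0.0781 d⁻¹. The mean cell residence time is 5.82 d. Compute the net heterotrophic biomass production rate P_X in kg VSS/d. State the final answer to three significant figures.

Y_obs = Y / (1 + k_d θ_c) = 0.473 / (1 + 0.0781 × 5.82) = 0.473 / 1.455 = 0.3252.
Q·(S₀ − S) = 43800 × (203 − 7.63) × 10⁻³ = 8557 kg/d removed.
Net biomass production P_X = Y_obs × Q·(S₀ − S) = 0.3252 × 8557 = 2783 kg VSS/d.

P_X ≈ 2780 kg VSS/d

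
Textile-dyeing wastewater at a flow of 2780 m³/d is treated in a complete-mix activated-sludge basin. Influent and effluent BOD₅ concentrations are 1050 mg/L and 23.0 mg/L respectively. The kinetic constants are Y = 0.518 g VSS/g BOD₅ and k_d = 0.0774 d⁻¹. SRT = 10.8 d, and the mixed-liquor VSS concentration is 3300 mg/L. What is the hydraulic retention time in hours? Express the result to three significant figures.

τ ≈ 22.8 h

Rearranging the biomass balance for a CMAS with decay, V = Y·Q·ΔS·θ_c / [X·(1+k_d θ_c)] = 0.518 × 2780 × (1050 − 23.0) × 10.8 / [3300 × (1 + 0.0774 × 10.8)] = 1.6×10^7 / 6059 = 2636 m³.
HRT = V/Q = 2636 m³ / 2780 m³·d⁻¹ = 0.9483 d × 24 = 22.76 h.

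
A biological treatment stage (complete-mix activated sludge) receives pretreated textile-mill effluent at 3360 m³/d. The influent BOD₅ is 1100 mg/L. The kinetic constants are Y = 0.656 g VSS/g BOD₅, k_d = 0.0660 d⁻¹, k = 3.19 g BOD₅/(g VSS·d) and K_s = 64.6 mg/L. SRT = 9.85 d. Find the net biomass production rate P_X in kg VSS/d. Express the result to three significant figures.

Effluent substrate depends only on kinetics and SRT: S = K_s(1 + k_d θ_c) / [θ_c(Yk − k_d) − 1] = 64.6 × (1 + 0.0660 × 9.85) / [9.85 × (0.656 × 3.19 − 0.0660) − 1] = 106.6 / 18.96 = 5.621 mg/L.
The observed yield is Y_obs = Y/(1 + k_d·θ_c) = 0.656 / (1 + 0.0660 × 9.85) = 0.656 / 1.650 = 0.3976 g VSS per g BOD₅ removed.
Mass of BOD₅ removed per day: Q(S₀ − S) = 3360 × 1094 g/m³ = 3677 kg/d.
So the net sludge growth is P_X = 0.3976 × 3677 = 1462 kg VSS/d.

P_X ≈ 1460 kg VSS/d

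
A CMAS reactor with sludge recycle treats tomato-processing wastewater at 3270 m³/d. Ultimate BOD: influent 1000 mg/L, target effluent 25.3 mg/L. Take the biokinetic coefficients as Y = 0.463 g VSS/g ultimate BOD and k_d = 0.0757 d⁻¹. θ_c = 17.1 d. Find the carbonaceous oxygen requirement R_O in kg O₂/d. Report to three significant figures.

R_O ≈ 2270 kg O₂/d

Observed yield with endogenous decay: Y_obs = Y / (1 + k_d·θ_c) = 0.463 / (1 + 0.0757 × 17.1) = 0.463 / 2.294 = 0.2018 g VSS/g ultimate BOD.
Q·(S₀ − S) = 3270 × (1000 − 25.3) × 10⁻³ = 3187 kg/d removed.
Biomass synthesised: P_X = Y_obs × 3187 = 643.2 kg VSS/d.
R_O = Q·ΔS − 1.42 P_X = 3187 − 913.3 = 2274 kg O₂/d.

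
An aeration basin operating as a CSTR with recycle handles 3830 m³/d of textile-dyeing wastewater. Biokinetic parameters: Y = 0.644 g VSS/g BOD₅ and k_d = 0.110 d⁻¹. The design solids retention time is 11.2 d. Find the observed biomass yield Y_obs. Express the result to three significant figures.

Y_obs ≈ 0.289 g VSS/g BOD₅

The observed yield is Y_obs = Y/(1 + k_d·θ_c) = 0.644 / (1 + 0.110 × 11.2) = 0.644 / 2.232 = 0.2885 g VSS per g BOD₅ removed.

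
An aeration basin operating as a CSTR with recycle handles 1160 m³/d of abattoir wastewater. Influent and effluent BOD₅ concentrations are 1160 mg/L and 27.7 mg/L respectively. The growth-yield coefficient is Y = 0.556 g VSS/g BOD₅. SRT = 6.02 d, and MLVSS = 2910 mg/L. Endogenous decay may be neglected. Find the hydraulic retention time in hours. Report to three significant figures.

With k_d = 0 the design equation reduces to V = Y Q (S₀−S) θ_c / X = 0.556 × 1160 × (1160 − 27.7) × 6.02 / 2910 = 1511 m³.
HRT = V/Q = 1511 m³ / 1160 m³·d⁻¹ = 1.302 d × 24 = 31.26 h.

τ ≈ 31.3 h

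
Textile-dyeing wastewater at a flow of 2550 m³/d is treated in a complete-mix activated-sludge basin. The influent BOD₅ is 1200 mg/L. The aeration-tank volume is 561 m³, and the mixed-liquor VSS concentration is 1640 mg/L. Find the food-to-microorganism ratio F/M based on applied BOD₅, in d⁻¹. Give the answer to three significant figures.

F/M = Q·S₀ / (V·X) = 2550 × 1200 / (561.0 × 1640) = 3.326 g BOD₅·(g VSS·d)⁻¹.

F/M ≈ 3.33 d⁻¹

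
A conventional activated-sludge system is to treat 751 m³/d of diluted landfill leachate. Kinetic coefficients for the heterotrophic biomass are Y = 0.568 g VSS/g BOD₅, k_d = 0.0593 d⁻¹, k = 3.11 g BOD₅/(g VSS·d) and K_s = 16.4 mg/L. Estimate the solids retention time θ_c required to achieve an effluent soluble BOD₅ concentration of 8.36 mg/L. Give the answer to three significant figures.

At the target effluent, Y k S/(K_s+S) = 0.568×3.11×8.36/24.76 = 0.5964 d⁻¹.
θ_c = 1/(μ − k_d) = 1/(0.5964 − 0.0593) = 1/0.5371 = 1.862 d.

θ_c ≈ 1.86 d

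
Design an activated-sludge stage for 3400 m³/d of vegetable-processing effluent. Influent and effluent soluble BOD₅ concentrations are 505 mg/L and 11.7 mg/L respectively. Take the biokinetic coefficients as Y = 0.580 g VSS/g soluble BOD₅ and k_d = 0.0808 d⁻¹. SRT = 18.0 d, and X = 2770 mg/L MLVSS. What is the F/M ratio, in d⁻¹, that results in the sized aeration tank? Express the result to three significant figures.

From the SRT design equation V = Y Q (S₀−S) θ_c / [X (1 + k_d θ_c)] = 0.580 × 3400 × (505 − 11.7) × 18.0 / [2770 × (1 + 0.0808 × 18.0)] = 1.75×10^7 / 6799 = 2576 m³.
F/M = Q·S₀ / (V·X) = 3400 × 505 / (2576 × 2770) = 0.2407 g soluble BOD₅·(g VSS·d)⁻¹.

F/M ≈ 0.241 d⁻¹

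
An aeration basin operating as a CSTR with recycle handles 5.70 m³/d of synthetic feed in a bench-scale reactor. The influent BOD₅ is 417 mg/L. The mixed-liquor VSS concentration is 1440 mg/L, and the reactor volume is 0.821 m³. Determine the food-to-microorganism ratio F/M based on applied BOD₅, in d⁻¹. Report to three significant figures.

F/M ≈ 2.01 d⁻¹

F/M = Q·S₀ / (V·X) = 5.70 × 417 / (0.8210 × 1440) = 2.011 g BOD₅·(g VSS·d)⁻¹.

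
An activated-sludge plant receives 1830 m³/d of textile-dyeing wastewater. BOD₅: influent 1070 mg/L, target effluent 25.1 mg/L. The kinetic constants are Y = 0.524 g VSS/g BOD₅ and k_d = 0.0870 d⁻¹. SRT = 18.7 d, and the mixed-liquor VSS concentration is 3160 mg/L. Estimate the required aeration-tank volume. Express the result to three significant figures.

V ≈ 2260 m³

Steady-state biomass mass balance: V·X·(1 + k_d·θ_c) = Y·Q·(S₀ − S)·θ_c, so V = 0.524 × 1830 × (1070 − 25.1) × 18.7 / [3160 × (1 + 0.0870 × 18.7)] = 1.87×10^7 / 8301 = 2257 m³.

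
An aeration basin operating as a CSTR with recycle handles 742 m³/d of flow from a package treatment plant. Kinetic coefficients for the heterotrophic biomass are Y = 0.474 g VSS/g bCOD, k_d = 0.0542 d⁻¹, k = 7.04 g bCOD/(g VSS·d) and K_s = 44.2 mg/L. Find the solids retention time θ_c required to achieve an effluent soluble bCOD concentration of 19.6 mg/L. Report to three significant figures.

θ_c ≈ 1.03 d

At the target effluent, Y k S/(K_s+S) = 0.474×7.04×19.6/63.80 = 1.025 d⁻¹.
θ_c = 1/(μ − k_d) = 1/(1.025 − 0.0542) = 1/0.9709 = 1.030 d.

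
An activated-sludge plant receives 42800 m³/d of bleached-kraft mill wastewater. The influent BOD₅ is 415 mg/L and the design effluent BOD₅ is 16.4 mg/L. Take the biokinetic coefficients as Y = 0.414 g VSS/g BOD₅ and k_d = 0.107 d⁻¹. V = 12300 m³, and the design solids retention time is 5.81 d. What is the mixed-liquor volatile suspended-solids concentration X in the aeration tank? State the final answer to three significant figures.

X = Y·Q·ΔS·θ_c / [V·(1 + k_d θ_c)] = 0.414 × 42800 × (415 − 16.4) × 5.81 / [12300 × (1 + 0.107 × 5.81)] = 2057 mg/L.

X ≈ 2060 mg/L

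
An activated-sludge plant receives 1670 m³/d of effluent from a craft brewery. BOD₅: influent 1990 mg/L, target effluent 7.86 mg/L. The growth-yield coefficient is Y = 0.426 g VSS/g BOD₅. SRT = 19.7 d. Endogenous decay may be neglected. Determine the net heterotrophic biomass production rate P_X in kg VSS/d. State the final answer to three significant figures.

P_X ≈ 1410 kg VSS/d

Since k_d ≈ 0, Y_obs = Y = 0.426 g VSS/g BOD₅.
Substrate removed = Q·(S₀ − S) = 1670 m³/d × (1990 − 7.86) g/m³ = 3.31×10^6 g/d = 3310 kg/d.
Biomass produced: P_X = Y_obs·Q·ΔS = 0.4260 × 3310 ≈ 1410 kg VSS/d.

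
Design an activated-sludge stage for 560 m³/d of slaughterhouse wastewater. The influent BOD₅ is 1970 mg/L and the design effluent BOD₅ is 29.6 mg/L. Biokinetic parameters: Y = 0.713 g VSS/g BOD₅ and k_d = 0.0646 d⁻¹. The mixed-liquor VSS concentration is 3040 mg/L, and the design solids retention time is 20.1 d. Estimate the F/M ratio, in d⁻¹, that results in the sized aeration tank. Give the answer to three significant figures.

F/M ≈ 0.163 d⁻¹

Rearranging the biomass balance for a CMAS with decay, V = Y·Q·ΔS·θ_c / [X·(1+k_d θ_c)] = 0.713 × 560 × (1970 − 29.6) × 20.1 / [3040 × (1 + 0.0646 × 20.1)] = 1.56×10^7 / 6987 = 2229 m³.
F/M = applied load / biomass = Q·S₀/(V·X) = 560 × 1970 / (2229 × 3040) = 0.1628 d⁻¹.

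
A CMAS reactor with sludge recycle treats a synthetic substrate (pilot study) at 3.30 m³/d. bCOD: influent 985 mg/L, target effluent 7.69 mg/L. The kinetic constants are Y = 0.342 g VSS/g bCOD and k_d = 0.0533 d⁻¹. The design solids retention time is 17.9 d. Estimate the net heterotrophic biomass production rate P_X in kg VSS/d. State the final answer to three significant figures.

Observed yield with endogenous decay: Y_obs = Y / (1 + k_d·θ_c) = 0.342 / (1 + 0.0533 × 17.9) = 0.342 / 1.954 = 0.1750 g VSS/g bCOD.
Q·(S₀ − S) = 3.30 × (985 − 7.69) × 10⁻³ = 3.225 kg/d removed.
Biomass produced: P_X = Y_obs·Q·ΔS = 0.1750 × 3.225 ≈ 0.5645 kg VSS/d.

P_X ≈ 0.564 kg VSS/d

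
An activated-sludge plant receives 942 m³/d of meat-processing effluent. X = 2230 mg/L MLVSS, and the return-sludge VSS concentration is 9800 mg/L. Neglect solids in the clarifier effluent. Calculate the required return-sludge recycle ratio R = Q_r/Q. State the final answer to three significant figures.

Solids balance on the clarifier gives (1+R)X = R·X_r, so R = X/(X_r − X) = 2230 / (9800 − 2230) = 0.2946.

R ≈ 0.295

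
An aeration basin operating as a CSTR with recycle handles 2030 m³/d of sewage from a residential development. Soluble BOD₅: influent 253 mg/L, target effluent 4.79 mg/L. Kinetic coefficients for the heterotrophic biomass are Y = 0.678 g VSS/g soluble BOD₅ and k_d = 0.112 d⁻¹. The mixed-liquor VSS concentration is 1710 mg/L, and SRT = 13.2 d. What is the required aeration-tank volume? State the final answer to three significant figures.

V ≈ 1060 m³

From the SRT design equation V = Y Q (S₀−S) θ_c / [X (1 + k_d θ_c)] = 0.678 × 2030 × (253 − 4.79) × 13.2 / [1710 × (1 + 0.112 × 13.2)] = 4.51×10^6 / 4238 = 1064 m³.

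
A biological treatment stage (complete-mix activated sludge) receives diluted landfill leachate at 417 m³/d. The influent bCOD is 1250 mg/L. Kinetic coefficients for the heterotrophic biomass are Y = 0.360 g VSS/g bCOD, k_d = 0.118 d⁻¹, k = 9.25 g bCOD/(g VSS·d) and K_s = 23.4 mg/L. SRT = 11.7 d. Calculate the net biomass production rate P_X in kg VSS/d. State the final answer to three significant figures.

P_X ≈ 78.7 kg VSS/d

Effluent substrate depends only on kinetics and SRT: S = K_s(1 + k_d θ_c) / [θ_c(Yk − k_d) − 1] = 23.4 × (1 + 0.118 × 11.7) / [11.7 × (0.360 × 9.25 − 0.118) − 1] = 55.71 / 36.58 = 1.523 mg/L.
Y_obs = Y / (1 + k_d θ_c) = 0.360 / (1 + 0.118 × 11.7) = 0.360 / 2.381 = 0.1512.
Q·(S₀ − S) = 417 × (1250 − 1.52) × 10⁻³ = 520.6 kg/d removed.
P_X = Y_obs · Q(S₀ − S) = 0.1512 × 520.6 = 78.73 kg VSS/d.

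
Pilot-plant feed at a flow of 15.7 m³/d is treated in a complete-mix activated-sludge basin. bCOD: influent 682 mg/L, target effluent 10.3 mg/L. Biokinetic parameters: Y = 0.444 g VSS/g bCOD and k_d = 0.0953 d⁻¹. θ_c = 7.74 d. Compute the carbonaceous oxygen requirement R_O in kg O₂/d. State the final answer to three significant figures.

Correct the yield for decay: Y_obs = Y/(1 + k_d θ_c) = 0.444 / (1 + 0.0953 × 7.74) = 0.444 / 1.738 = 0.2555.
Q·(S₀ − S) = 15.7 × (682 − 10.3) × 10⁻³ = 10.55 kg/d removed.
P_X = Y_obs·Q·(S₀ − S) = 0.2555 × 10.55 = 2.695 kg VSS/d.
Carbonaceous O₂ demand = substrate oxidised − cell-mass equivalent = 10.55 − 1.42 × 2.695 = 6.719 kg O₂/d.

R_O ≈ 6.72 kg O₂/d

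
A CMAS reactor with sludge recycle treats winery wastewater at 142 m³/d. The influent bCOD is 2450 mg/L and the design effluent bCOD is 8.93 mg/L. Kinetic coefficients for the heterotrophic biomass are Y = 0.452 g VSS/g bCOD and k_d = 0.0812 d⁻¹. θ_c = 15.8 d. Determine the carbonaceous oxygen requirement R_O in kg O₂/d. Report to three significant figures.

Y_obs = Y / (1 + k_d θ_c) = 0.452 / (1 + 0.0812 × 15.8) = 0.452 / 2.283 = 0.1980.
Mass of bCOD removed per day: Q(S₀ − S) = 142 × 2441 g/m³ = 346.6 kg/d.
Net sludge production P_X = 0.1980 × 346.6 = 68.63 kg VSS/d.
R_O = Q·(S₀ − S) − 1.42·P_X = 346.6 − 1.42 × 68.63 = 249.2 kg O₂/d.

R_O ≈ 249 kg O₂/d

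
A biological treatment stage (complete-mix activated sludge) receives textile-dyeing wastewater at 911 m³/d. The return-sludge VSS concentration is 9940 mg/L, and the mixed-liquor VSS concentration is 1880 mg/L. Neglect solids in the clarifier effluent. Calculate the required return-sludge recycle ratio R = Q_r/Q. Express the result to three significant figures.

R = Q_r/Q = X/(X_r − X) = 1880 / (9940 − 1880) = 0.2333.

R ≈ 0.233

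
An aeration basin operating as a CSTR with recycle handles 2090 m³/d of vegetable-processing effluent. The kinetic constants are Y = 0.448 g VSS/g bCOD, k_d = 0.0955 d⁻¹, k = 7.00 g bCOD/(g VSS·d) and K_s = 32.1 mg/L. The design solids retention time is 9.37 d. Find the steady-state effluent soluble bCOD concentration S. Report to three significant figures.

S ≈ 2.21 mg/L

For a completely mixed reactor with recycle the Lawrence–McCarty relation gives S = K_s·(1 + k_d·θ_c) / [θ_c·(Y·k − k_d) − 1] = 32.1 × (1 + 0.0955 × 9.37) / [9.37 × (0.448 × 7.00 − 0.0955) − 1] = 60.82 / 27.49 = 2.213 mg/L.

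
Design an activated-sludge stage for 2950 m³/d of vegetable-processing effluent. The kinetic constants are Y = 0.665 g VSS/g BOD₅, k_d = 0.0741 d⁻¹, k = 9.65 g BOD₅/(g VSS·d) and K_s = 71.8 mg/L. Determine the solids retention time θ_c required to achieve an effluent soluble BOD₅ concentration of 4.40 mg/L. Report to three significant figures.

θ_c ≈ 3.37 d

From 1/θ_c = Y·k·S/(K_s + S) − k_d: Y·k·S/(K_s+S) = 0.665 × 9.65 × 4.40 / (71.8 + 4.40) = 0.3705 d⁻¹.
Then 1/θ_c = μ − k_d = 0.3705 − 0.0741 = 0.2964 d⁻¹, giving θ_c = 3.373 d.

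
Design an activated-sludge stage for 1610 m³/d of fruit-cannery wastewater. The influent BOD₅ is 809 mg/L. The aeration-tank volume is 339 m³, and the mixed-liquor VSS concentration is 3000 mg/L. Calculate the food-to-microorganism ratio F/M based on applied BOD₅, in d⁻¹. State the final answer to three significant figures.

F/M = applied load / biomass = Q·S₀/(V·X) = 1610 × 809 / (339.0 × 3000) = 1.281 d⁻¹.

F/M ≈ 1.28 d⁻¹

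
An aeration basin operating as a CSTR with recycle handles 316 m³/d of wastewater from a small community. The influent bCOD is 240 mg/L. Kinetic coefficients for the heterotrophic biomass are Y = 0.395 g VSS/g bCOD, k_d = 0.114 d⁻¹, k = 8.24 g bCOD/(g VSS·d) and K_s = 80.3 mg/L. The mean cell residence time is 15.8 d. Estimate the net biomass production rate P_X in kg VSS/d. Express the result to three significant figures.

From the Monod/SRT balance for a CMAS, S = K_s·(1+k_d θ_c)/[θ_c·(Y k − k_d) − 1] = 80.3 × (1 + 0.114 × 15.8) / [15.8 × (0.395 × 8.24 − 0.114) − 1] = 224.9 / 48.62 = 4.626 mg/L.
Observed yield with endogenous decay: Y_obs = Y / (1 + k_d·θ_c) = 0.395 / (1 + 0.114 × 15.8) = 0.395 / 2.801 = 0.1410 g VSS/g bCOD.
Q·(S₀ − S) = 316 × (240 − 4.63) × 10⁻³ = 74.38 kg/d removed.
So the net sludge growth is P_X = 0.1410 × 74.38 = 10.49 kg VSS/d.

P_X ≈ 10.5 kg VSS/d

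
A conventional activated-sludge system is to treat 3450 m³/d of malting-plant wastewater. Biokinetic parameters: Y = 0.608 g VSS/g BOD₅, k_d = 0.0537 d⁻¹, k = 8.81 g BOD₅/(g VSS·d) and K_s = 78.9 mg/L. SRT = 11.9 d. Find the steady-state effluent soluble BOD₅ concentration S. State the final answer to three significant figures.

For a completely mixed reactor with recycle the Lawrence–McCarty relation gives S = K_s·(1 + k_d·θ_c) / [θ_c·(Y·k − k_d) − 1] = 78.9 × (1 + 0.0537 × 11.9) / [11.9 × (0.608 × 8.81 − 0.0537) − 1] = 129.3 / 62.10 = 2.082 mg/L.

S ≈ 2.08 mg/L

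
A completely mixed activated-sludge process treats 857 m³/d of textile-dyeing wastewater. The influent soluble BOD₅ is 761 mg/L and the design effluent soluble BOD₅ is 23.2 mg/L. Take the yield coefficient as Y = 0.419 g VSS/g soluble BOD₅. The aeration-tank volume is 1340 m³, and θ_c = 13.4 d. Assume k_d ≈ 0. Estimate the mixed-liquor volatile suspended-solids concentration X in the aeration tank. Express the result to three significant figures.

Without decay, X = Y Q (S₀−S) θ_c / V = 0.419 × 857 × (761 − 23.2) × 13.4 / 1340 = 2649 mg/L.

X ≈ 2650 mg/L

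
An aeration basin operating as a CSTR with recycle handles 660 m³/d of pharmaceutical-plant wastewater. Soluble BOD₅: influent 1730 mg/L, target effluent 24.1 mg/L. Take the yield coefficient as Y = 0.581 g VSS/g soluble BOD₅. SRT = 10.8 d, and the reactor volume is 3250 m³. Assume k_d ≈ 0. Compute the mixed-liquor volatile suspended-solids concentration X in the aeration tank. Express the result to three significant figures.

Without decay, X = Y Q (S₀−S) θ_c / V = 0.581 × 660 × (1730 − 24.1) × 10.8 / 3250 = 2174 mg/L.

X ≈ 2170 mg/L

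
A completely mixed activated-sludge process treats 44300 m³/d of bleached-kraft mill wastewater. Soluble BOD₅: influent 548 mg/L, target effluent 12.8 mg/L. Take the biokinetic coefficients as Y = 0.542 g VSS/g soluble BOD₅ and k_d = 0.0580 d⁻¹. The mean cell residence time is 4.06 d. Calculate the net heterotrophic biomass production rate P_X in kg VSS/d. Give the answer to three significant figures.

The observed yield is Y_obs = Y/(1 + k_d·θ_c) = 0.542 / (1 + 0.0580 × 4.06) = 0.542 / 1.235 = 0.4387 g VSS per g soluble BOD₅ removed.
Q·(S₀ − S) = 44300 × (548 − 12.8) × 10⁻³ = 23709 kg/d removed.
Biomass produced: P_X = Y_obs·Q·ΔS = 0.4387 × 23709 ≈ 10401 kg VSS/d.

P_X ≈ 10400 kg VSS/d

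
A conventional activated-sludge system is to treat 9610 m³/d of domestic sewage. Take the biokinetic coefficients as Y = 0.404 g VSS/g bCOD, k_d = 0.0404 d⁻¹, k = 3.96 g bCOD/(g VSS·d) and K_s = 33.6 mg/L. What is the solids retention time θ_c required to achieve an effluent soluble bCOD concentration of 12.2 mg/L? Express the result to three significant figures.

At the target effluent, Y k S/(K_s+S) = 0.404×3.96×12.2/45.80 = 0.4262 d⁻¹.
1/θ_c = 0.4262 − 0.0404 = 0.3858 d⁻¹, so θ_c = 2.592 d.

θ_c ≈ 2.59 d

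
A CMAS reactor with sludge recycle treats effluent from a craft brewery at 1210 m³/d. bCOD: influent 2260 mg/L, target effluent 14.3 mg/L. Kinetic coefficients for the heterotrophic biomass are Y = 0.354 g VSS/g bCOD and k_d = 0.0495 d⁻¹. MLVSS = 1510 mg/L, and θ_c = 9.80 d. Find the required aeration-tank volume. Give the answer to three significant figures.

V ≈ 4200 m³

From the SRT design equation V = Y Q (S₀−S) θ_c / [X (1 + k_d θ_c)] = 0.354 × 1210 × (2260 − 14.3) × 9.80 / [1510 × (1 + 0.0495 × 9.80)] = 9.43×10^6 / 2243 = 4204 m³.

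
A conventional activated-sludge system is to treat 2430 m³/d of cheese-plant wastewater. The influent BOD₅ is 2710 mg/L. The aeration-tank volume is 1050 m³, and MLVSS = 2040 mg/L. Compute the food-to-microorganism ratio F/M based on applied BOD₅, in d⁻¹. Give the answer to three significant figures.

F/M ≈ 3.07 d⁻¹

Food-to-microorganism ratio F/M = Q S₀ / (V X) = 2430 × 2710 / (1050 × 2040) = 3.074 d⁻¹.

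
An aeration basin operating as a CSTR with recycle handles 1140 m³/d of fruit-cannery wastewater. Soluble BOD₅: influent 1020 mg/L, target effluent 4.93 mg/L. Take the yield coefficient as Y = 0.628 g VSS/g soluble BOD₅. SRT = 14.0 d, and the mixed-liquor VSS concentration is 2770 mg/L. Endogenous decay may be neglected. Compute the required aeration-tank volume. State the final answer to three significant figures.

With k_d = 0 the design equation reduces to V = Y Q (S₀−S) θ_c / X = 0.628 × 1140 × (1020 − 4.93) × 14.0 / 2770 = 3673 m³.

V ≈ 3670 m³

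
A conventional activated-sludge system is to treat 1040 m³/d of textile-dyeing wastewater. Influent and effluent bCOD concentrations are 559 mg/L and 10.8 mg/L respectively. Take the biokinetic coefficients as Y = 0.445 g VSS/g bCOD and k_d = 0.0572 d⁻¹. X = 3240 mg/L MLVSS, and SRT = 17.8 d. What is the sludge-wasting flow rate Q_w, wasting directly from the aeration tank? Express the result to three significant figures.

Steady-state biomass mass balance: V·X·(1 + k_d·θ_c) = Y·Q·(S₀ − S)·θ_c, so V = 0.445 × 1040 × (559 − 10.8) × 17.8 / [3240 × (1 + 0.0572 × 17.8)] = 4.52×10^6 / 6539 = 690.6 m³.
Wasting from the aeration tank: Q_w = V / θ_c = 690.6 / 17.8 = 38.80 m³/d.

Q_w ≈ 38.8 m³/d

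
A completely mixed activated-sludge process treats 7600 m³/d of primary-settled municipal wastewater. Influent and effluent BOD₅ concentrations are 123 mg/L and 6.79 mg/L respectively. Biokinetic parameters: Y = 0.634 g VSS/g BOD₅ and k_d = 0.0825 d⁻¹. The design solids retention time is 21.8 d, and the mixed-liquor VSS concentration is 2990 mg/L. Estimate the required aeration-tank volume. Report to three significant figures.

Rearranging the biomass balance for a CMAS with decay, V = Y·Q·ΔS·θ_c / [X·(1+k_d θ_c)] = 0.634 × 7600 × (123 − 6.79) × 21.8 / [2990 × (1 + 0.0825 × 21.8)] = 1.22×10^7 / 8368 = 1459 m³.

V ≈ 1460 m³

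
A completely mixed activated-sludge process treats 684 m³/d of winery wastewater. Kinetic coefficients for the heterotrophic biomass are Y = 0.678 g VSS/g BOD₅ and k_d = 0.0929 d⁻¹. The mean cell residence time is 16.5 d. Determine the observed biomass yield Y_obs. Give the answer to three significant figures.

Y_obs ≈ 0.268 g VSS/g BOD₅

Correct the yield for decay: Y_obs = Y/(1 + k_d θ_c) = 0.678 / (1 + 0.0929 × 16.5) = 0.678 / 2.533 = 0.2677.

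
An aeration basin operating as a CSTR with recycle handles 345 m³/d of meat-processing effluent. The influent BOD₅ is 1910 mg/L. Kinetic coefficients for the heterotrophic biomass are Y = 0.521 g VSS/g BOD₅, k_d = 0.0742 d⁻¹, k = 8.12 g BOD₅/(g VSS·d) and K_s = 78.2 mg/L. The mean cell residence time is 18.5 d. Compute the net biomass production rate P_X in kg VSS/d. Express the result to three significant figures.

P_X ≈ 145 kg VSS/d

Effluent substrate depends only on kinetics and SRT: S = K_s(1 + k_d θ_c) / [θ_c(Yk − k_d) − 1] = 78.2 × (1 + 0.0742 × 18.5) / [18.5 × (0.521 × 8.12 − 0.0742) − 1] = 185.5 / 75.89 = 2.445 mg/L.
Correct the yield for decay: Y_obs = Y/(1 + k_d θ_c) = 0.521 / (1 + 0.0742 × 18.5) = 0.521 / 2.373 = 0.2196.
Q·(S₀ − S) = 345 × (1910 − 2.44) × 10⁻³ = 658.1 kg/d removed.
Biomass produced: P_X = Y_obs·Q·ΔS = 0.2196 × 658.1 ≈ 144.5 kg VSS/d.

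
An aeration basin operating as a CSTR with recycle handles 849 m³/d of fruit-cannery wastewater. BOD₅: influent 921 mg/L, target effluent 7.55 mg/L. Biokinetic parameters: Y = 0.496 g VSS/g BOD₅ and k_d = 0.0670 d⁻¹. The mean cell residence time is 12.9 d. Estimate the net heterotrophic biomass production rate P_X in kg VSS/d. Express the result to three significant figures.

Y_obs = Y / (1 + k_d θ_c) = 0.496 / (1 + 0.0670 × 12.9) = 0.496 / 1.864 = 0.2661.
Q·(S₀ − S) = 849 × (921 − 7.55) × 10⁻³ = 775.5 kg/d removed.
So the net sludge growth is P_X = 0.2661 × 775.5 = 206.3 kg VSS/d.

P_X ≈ 206 kg VSS/d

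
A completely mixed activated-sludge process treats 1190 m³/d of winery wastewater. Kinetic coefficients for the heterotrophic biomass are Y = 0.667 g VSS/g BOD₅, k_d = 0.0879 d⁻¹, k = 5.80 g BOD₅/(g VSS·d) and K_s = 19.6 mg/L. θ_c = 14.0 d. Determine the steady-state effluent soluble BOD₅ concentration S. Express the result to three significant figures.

From the Monod/SRT balance for a CMAS, S = K_s·(1+k_d θ_c)/[θ_c·(Y k − k_d) − 1] = 19.6 × (1 + 0.0879 × 14.0) / [14.0 × (0.667 × 5.80 − 0.0879) − 1] = 43.72 / 51.93 = 0.8419 mg/L.

S ≈ 0.842 mg/L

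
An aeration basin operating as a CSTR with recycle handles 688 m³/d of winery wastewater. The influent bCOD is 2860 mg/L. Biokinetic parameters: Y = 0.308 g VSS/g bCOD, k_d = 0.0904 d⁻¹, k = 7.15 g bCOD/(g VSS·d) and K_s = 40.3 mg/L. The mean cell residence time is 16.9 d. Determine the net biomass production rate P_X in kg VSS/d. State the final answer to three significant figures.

For a completely mixed reactor with recycle the Lawrence–McCarty relation gives S = K_s·(1 + k_d·θ_c) / [θ_c·(Y·k − k_d) − 1] = 40.3 × (1 + 0.0904 × 16.9) / [16.9 × (0.308 × 7.15 − 0.0904) − 1] = 101.9 / 34.69 = 2.937 mg/L.
Observed yield with endogenous decay: Y_obs = Y / (1 + k_d·θ_c) = 0.308 / (1 + 0.0904 × 16.9) = 0.308 / 2.528 = 0.1218 g VSS/g bCOD.
Substrate removed = Q·(S₀ − S) = 688 m³/d × (2860 − 2.94) g/m³ = 1.97×10^6 g/d = 1966 kg/d.
So the net sludge growth is P_X = 0.1218 × 1966 = 239.5 kg VSS/d.

P_X ≈ 240 kg VSS/d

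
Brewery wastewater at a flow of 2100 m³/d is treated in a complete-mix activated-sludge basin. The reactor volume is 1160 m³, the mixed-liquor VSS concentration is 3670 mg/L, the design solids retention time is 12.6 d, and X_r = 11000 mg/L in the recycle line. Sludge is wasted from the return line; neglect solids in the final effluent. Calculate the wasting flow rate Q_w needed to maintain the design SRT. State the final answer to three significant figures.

Q_w ≈ 30.7 m³/d

Wasting from the return line (neglecting effluent solids): Q_w = V·X / (θ_c·X_r) = 1160 × 3670 / (12.6 × 11000) = 30.72 m³/d.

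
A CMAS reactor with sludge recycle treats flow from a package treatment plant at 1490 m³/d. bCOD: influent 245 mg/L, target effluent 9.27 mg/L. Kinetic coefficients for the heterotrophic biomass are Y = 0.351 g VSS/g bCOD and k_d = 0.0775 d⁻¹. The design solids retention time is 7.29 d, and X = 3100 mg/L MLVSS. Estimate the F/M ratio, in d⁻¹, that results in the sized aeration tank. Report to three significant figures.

Steady-state biomass mass balance: V·X·(1 + k_d·θ_c) = Y·Q·(S₀ − S)·θ_c, so V = 0.351 × 1490 × (245 − 9.27) × 7.29 / [3100 × (1 + 0.0775 × 7.29)] = 8.99×10^5 / 4851 = 185.3 m³.
Food-to-microorganism ratio F/M = Q S₀ / (V X) = 1490 × 245 / (185.3 × 3100) = 0.6357 d⁻¹.

F/M ≈ 0.636 d⁻¹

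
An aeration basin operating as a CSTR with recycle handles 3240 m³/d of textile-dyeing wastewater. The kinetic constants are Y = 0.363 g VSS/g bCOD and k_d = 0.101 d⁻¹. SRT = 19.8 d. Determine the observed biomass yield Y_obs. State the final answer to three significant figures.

The observed yield is Y_obs = Y/(1 + k_d·θ_c) = 0.363 / (1 + 0.101 × 19.8) = 0.363 / 3.000 = 0.1210 g VSS per g bCOD removed.

Y_obs ≈ 0.121 g VSS/g bCOD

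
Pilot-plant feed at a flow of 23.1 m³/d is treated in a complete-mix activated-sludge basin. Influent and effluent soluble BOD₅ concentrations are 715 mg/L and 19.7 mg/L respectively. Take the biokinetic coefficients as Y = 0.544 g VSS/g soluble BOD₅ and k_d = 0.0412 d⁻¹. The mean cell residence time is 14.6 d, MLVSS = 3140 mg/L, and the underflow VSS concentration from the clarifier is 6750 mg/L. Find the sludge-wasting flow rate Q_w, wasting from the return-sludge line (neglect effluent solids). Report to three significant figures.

Steady-state biomass mass balance: V·X·(1 + k_d·θ_c) = Y·Q·(S₀ − S)·θ_c, so V = 0.544 × 23.1 × (715 − 19.7) × 14.6 / [3140 × (1 + 0.0412 × 14.6)] = 1.28×10^5 / 5029 = 25.37 m³.
Wasting from the return line (neglecting effluent solids): Q_w = V·X / (θ_c·X_r) = 25.37 × 3140 / (14.6 × 6750) = 0.8083 m³/d.

Q_w ≈ 0.808 m³/d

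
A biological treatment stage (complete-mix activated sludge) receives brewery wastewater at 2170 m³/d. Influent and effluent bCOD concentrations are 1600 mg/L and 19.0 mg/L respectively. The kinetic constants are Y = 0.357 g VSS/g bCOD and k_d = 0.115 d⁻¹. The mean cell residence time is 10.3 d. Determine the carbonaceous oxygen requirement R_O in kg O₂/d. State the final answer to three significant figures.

Correct the yield for decay: Y_obs = Y/(1 + k_d θ_c) = 0.357 / (1 + 0.115 × 10.3) = 0.357 / 2.184 = 0.1634.
Substrate removed = Q·(S₀ − S) = 2170 m³/d × (1600 − 19.0) g/m³ = 3.43×10^6 g/d = 3431 kg/d.
Biomass synthesised: P_X = Y_obs × 3431 = 560.7 kg VSS/d.
R_O = Q·ΔS − 1.42 P_X = 3431 − 796.2 = 2635 kg O₂/d.

R_O ≈ 2630 kg O₂/d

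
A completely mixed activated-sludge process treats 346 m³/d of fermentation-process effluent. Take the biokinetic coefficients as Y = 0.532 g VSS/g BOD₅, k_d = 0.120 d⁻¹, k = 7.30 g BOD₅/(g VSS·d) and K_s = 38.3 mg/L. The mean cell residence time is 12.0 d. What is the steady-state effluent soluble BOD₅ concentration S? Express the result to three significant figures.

From the Monod/SRT balance for a CMAS, S = K_s·(1+k_d θ_c)/[θ_c·(Y k − k_d) − 1] = 38.3 × (1 + 0.120 × 12.0) / [12.0 × (0.532 × 7.30 − 0.120) − 1] = 93.45 / 44.16 = 2.116 mg/L.

S ≈ 2.12 mg/L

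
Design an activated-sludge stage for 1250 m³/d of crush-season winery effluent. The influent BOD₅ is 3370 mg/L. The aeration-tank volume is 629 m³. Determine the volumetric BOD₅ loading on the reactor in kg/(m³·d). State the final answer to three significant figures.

L_v ≈ 6.70 kg BOD₅/(m³·d)

L_v = Q S₀ / V = 1250 × 3370 × 10⁻³ / 629.0 = 6.697 kg/(m³·d).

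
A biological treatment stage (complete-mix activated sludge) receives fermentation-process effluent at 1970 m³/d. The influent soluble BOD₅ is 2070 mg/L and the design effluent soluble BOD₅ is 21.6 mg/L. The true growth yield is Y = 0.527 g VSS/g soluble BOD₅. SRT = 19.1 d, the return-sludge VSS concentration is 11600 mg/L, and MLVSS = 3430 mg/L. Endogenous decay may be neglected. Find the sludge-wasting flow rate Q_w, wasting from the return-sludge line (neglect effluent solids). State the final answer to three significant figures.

Q_w ≈ 183 m³/d

With k_d = 0 the design equation reduces to V = Y Q (S₀−S) θ_c / X = 0.527 × 1970 × (2070 − 21.6) × 19.1 / 3430 = 11842 m³.
θ_c = V·X/(Q_w·X_r) when wasting from the recycle, so Q_w = V·X/(θ_c·X_r) = 11842 × 3430 / (19.1 × 11600) = 183.3 m³/d.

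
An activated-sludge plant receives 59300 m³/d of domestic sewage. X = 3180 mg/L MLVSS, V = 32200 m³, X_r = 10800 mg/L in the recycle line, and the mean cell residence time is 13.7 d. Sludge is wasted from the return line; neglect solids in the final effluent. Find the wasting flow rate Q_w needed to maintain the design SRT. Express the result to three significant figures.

θ_c = V·X/(Q_w·X_r) when wasting from the recycle, so Q_w = V·X/(θ_c·X_r) = 32200 × 3180 / (13.7 × 10800) = 692.1 m³/d.

Q_w ≈ 692 m³/d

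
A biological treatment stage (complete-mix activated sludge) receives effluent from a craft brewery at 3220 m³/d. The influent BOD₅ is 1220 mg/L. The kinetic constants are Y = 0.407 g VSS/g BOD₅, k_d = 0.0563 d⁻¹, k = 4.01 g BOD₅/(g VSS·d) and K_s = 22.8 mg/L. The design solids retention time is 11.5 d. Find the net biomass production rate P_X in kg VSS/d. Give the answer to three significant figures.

From the Monod/SRT balance for a CMAS, S = K_s·(1+k_d θ_c)/[θ_c·(Y k − k_d) − 1] = 22.8 × (1 + 0.0563 × 11.5) / [11.5 × (0.407 × 4.01 − 0.0563) − 1] = 37.56 / 17.12 = 2.194 mg/L.
Observed yield with endogenous decay: Y_obs = Y / (1 + k_d·θ_c) = 0.407 / (1 + 0.0563 × 11.5) = 0.407 / 1.647 = 0.2470 g VSS/g BOD₅.
Substrate removed = Q·(S₀ − S) = 3220 m³/d × (1220 − 2.19) g/m³ = 3.92×10^6 g/d = 3921 kg/d.
P_X = Y_obs · Q(S₀ − S) = 0.2470 × 3921 = 968.8 kg VSS/d.

P_X ≈ 969 kg VSS/d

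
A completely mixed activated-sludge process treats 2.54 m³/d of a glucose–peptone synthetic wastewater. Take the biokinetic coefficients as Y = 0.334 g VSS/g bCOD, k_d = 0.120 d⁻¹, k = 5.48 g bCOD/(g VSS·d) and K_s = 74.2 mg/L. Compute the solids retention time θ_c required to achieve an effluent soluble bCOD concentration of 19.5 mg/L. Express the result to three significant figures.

Specific growth rate at S = 19.5 mg/L: μ = YkS/(K_s+S) = 0.334·5.48·19.5/(74.2+19.5) = 0.3809 d⁻¹.
Then 1/θ_c = μ − k_d = 0.3809 − 0.120 = 0.2609 d⁻¹, giving θ_c = 3.833 d.

θ_c ≈ 3.83 d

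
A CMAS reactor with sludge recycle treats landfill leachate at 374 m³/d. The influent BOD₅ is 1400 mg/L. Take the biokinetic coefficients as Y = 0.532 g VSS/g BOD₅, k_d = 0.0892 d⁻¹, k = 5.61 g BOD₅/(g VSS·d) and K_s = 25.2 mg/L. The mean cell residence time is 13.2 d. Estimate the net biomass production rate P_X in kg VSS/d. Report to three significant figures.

P_X ≈ 128 kg VSS/d

From the Monod/SRT balance for a CMAS, S = K_s·(1+k_d θ_c)/[θ_c·(Y k − k_d) − 1] = 25.2 × (1 + 0.0892 × 13.2) / [13.2 × (0.532 × 5.61 − 0.0892) − 1] = 54.87 / 37.22 = 1.474 mg/L.
Observed yield with endogenous decay: Y_obs = Y / (1 + k_d·θ_c) = 0.532 / (1 + 0.0892 × 13.2) = 0.532 / 2.177 = 0.2443 g VSS/g BOD₅.
ΔS = 1400 − 1.47 = 1399 mg/L, so the substrate removal rate is 374 × 1399/1000 = 523.1 kg BOD₅/d.
Net biomass production P_X = Y_obs × Q·(S₀ − S) = 0.2443 × 523.1 = 127.8 kg VSS/d.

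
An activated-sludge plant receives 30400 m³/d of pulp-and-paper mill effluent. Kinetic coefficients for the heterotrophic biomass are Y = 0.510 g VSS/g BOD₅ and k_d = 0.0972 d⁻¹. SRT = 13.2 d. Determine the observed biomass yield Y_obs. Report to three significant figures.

Y_obs ≈ 0.223 g VSS/g BOD₅

Y_obs = Y / (1 + k_d θ_c) = 0.510 / (1 + 0.0972 × 13.2) = 0.510 / 2.283 = 0.2234.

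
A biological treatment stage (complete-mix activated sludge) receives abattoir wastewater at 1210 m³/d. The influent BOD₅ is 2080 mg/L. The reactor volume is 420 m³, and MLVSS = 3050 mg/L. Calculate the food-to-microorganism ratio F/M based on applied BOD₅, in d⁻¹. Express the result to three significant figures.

Food-to-microorganism ratio F/M = Q S₀ / (V X) = 1210 × 2080 / (420.0 × 3050) = 1.965 d⁻¹.

F/M ≈ 1.96 d⁻¹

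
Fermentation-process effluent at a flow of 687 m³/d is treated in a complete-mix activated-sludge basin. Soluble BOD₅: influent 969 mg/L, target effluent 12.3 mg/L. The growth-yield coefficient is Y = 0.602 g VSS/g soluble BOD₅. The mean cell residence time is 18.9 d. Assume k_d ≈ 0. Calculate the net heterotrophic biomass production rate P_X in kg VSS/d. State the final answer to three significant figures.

Since k_d ≈ 0, Y_obs = Y = 0.602 g VSS/g soluble BOD₅.
Mass of soluble BOD₅ removed per day: Q(S₀ − S) = 687 × 956.7 g/m³ = 657.3 kg/d.
Biomass produced: P_X = Y_obs·Q·ΔS = 0.6020 × 657.3 ≈ 395.7 kg VSS/d.

P_X ≈ 396 kg VSS/d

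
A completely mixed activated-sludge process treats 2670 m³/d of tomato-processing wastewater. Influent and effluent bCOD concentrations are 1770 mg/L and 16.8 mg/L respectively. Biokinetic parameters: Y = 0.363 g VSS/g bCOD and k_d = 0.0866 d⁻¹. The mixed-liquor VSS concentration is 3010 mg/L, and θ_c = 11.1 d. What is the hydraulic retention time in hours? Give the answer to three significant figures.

τ ≈ 28.7 h

Rearranging the biomass balance for a CMAS with decay, V = Y·Q·ΔS·θ_c / [X·(1+k_d θ_c)] = 0.363 × 2670 × (1770 − 16.8) × 11.1 / [3010 × (1 + 0.0866 × 11.1)] = 1.89×10^7 / 5903 = 3195 m³.
Hydraulic retention time τ = V/Q = 3195 / 2670 = 1.197 d = 28.72 h.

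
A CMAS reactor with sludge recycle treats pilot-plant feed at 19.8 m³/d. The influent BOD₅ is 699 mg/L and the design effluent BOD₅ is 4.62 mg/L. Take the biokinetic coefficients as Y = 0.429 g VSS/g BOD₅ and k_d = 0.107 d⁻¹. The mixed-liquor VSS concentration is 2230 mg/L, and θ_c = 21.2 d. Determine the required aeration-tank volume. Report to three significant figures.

V ≈ 17.2 m³

Rearranging the biomass balance for a CMAS with decay, V = Y·Q·ΔS·θ_c / [X·(1+k_d θ_c)] = 0.429 × 19.8 × (699 − 4.62) × 21.2 / [2230 × (1 + 0.107 × 21.2)] = 1.25×10^5 / 7289 = 17.16 m³.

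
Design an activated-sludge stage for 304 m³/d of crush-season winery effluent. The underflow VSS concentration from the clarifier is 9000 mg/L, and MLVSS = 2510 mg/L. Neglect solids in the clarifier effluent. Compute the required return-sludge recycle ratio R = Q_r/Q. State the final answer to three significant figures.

Solids balance on the clarifier gives (1+R)X = R·X_r, so R = X/(X_r − X) = 2510 / (9000 − 2510) = 0.3867.

R ≈ 0.387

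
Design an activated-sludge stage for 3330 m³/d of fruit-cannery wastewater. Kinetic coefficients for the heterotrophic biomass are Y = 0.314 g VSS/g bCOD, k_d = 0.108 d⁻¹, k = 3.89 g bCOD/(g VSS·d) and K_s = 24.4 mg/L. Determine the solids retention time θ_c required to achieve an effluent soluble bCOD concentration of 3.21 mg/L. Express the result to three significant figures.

Specific growth rate at S = 3.21 mg/L: μ = YkS/(K_s+S) = 0.314·3.89·3.21/(24.4+3.21) = 0.1420 d⁻¹.
1/θ_c = 0.1420 − 0.108 = 0.03401 d⁻¹, so θ_c = 29.40 d.

θ_c ≈ 29.4 d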